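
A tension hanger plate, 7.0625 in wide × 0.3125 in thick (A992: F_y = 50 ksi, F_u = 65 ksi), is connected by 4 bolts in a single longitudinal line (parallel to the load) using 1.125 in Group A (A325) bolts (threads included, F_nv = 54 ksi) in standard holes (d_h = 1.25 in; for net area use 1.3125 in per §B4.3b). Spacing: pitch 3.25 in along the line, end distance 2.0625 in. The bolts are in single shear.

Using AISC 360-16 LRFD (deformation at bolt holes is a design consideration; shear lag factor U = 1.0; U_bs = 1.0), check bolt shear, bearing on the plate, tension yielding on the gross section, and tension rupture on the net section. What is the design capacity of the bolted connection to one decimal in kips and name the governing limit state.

87.6 kips (net-section rupture governs)

Bolt shear: A_b = π(1.125)²/4 = 0.99402 in². φR_n = 0.75 × 54 × 0.99402 × 4 × 1 = 161.0 kips.
Bearing (0.3125 in plate, F_u = 65 ksi): end bolts L_c = 2.0625 − 1.25/2 = 1.4375, R_n = min(1.2×1.4375×0.3125×65, 2.4×1.125×0.3125×65) = 35.039 kips/bolt; interior L_c = 3.25 − 1.25 = 2, R_n = 48.75 kips/bolt. φR_n = 0.75 × (1×35.039 + 3×48.75) = 136.0 kips.
Tension yield (gross): A_g = 7.0625×0.3125 = 2.207 in². φR_n = 0.90 × 50 × 2.207 = 99.3 kips.
Tension rupture (net): A_n = (7.0625 − 1×1.3125)×0.3125 = 1.7969 in² (U = 1.0, A_e = A_n). φR_n = 0.75 × 65 × 1.7969 = 87.6 kips.
Governing: min(161.0, 136.0, 99.3, 87.6) = 87.6 kips → net-section rupture.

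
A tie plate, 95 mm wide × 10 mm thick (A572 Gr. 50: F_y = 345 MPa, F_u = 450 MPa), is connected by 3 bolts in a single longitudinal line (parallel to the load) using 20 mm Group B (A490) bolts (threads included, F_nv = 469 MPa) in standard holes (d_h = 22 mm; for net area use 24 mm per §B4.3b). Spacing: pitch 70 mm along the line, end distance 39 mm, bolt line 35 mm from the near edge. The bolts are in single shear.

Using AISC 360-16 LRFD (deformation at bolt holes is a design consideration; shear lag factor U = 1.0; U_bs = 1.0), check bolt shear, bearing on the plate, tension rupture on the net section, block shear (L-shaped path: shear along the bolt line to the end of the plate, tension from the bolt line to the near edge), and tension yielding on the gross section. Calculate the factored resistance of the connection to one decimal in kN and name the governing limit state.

Bolt shear: A_b = π(20)²/4 = 314.16 mm². φR_n = 0.75 × 469 × 314.16 × 3 × 1 = 331.5 kN.
Bearing (10 mm plate, F_u = 450 MPa): end bolts L_c = 39 − 22/2 = 28, R_n = min(1.2×28×10×450, 2.4×20×10×450) = 151.2 kN/bolt; interior L_c = 70 − 22 = 48, R_n = 216 kN/bolt. φR_n = 0.75 × (1×151.2 + 2×216) = 437.4 kN.
Tension rupture (net): A_n = (95 − 1×24)×10 = 710 mm² (U = 1.0, A_e = A_n). φR_n = 0.75 × 450 × 710 = 239.6 kN.
Block shear: shear path 1×[39+2×70] = 1×179 mm, A_gv = 1790, A_nv = 1×(179 − 2.5×24)×10 = 1190 mm²; tension to near edge: (35 − 0.5×24)×10 = 230 mm². R_n = min(0.6×450×1190, 0.6×345×1790) + 1.0×450×230 = min(321.3, 370.53) + 103.5 = 424.8 kN. φR_n = 0.75 × 424.8 = 318.6 kN.
Tension yield (gross): A_g = 95×10 = 950 mm². φR_n = 0.90 × 345 × 950 = 295.0 kN.
Governing: min(331.5, 437.4, 239.6, 318.6, 295.0) = 239.6 kN → net-section rupture.

239.6 kN (net-section rupture governs)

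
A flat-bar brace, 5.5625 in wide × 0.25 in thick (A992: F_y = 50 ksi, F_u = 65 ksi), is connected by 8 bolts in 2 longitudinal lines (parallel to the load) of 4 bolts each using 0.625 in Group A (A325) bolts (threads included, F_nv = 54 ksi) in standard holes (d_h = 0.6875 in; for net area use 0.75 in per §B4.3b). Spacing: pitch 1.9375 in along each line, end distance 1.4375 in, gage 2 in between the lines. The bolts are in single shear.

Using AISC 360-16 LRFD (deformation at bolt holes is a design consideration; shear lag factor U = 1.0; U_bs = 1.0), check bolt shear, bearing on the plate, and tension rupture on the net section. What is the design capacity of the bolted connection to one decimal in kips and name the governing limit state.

Bolt shear: A_b = π(0.625)²/4 = 0.3068 in². φR_n = 0.75 × 54 × 0.3068 × 8 × 1 = 99.4 kips.
Bearing (0.25 in plate, F_u = 65 ksi): end bolts L_c = 1.4375 − 0.6875/2 = 1.09375, R_n = min(1.2×1.09375×0.25×65, 2.4×0.625×0.25×65) = 21.328 kips/bolt; interior L_c = 1.9375 − 0.6875 = 1.25, R_n = 24.375 kips/bolt. φR_n = 0.75 × (2×21.328 + 6×24.375) = 141.7 kips.
Tension rupture (net): A_n = (5.5625 − 2×0.75)×0.25 = 1.0156 in² (U = 1.0, A_e = A_n). φR_n = 0.75 × 65 × 1.0156 = 49.5 kips.
Governing: min(99.4, 141.7, 49.5) = 49.5 kips → net-section rupture.

49.5 kips (net-section rupture governs)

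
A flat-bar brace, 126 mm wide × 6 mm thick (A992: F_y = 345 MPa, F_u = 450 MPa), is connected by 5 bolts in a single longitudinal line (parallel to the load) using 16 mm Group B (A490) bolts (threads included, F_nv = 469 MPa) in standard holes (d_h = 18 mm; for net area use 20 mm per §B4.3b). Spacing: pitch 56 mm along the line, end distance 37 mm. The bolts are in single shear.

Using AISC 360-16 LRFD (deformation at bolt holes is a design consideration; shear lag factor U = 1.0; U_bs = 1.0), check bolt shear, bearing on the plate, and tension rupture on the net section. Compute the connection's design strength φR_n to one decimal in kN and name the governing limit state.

214.7 kN (net-section rupture governs)

Bolt shear: A_b = π(16)²/4 = 201.06 mm². φR_n = 0.75 × 469 × 201.06 × 5 × 1 = 353.6 kN.
Bearing (6 mm plate, F_u = 450 MPa): end bolts L_c = 37 − 18/2 = 28, R_n = min(1.2×28×6×450, 2.4×16×6×450) = 90.72 kN/bolt; interior L_c = 56 − 18 = 38, R_n = 103.68 kN/bolt. φR_n = 0.75 × (1×90.72 + 4×103.68) = 379.1 kN.
Tension rupture (net): A_n = (126 − 1×20)×6 = 636 mm² (U = 1.0, A_e = A_n). φR_n = 0.75 × 450 × 636 = 214.7 kN.
Governing: min(353.6, 379.1, 214.7) = 214.7 kN → net-section rupture.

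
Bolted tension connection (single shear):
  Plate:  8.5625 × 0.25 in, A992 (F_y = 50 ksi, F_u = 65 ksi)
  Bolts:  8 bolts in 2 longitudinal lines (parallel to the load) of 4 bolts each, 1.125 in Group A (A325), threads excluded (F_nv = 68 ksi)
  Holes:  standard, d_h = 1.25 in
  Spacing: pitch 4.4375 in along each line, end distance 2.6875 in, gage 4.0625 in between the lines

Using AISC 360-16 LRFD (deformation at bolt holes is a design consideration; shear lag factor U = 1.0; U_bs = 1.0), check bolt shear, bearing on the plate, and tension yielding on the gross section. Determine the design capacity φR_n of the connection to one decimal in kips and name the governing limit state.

96.3 kips (gross-section yield governs)

Bolt shear: A_b = π(1.125)²/4 = 0.99402 in². φR_n = 0.75 × 68 × 0.99402 × 8 × 1 = 405.6 kips.
Bearing (0.25 in plate, F_u = 65 ksi): end bolts L_c = 2.6875 − 1.25/2 = 2.0625, R_n = min(1.2×2.0625×0.25×65, 2.4×1.125×0.25×65) = 40.219 kips/bolt; interior L_c = 4.4375 − 1.25 = 3.1875, R_n = 43.875 kips/bolt. φR_n = 0.75 × (2×40.219 + 6×43.875) = 257.8 kips.
Tension yield (gross): A_g = 8.5625×0.25 = 2.1406 in². φR_n = 0.90 × 50 × 2.1406 = 96.3 kips.
Governing: min(405.6, 257.8, 96.3) = 96.3 kips → gross-section yield.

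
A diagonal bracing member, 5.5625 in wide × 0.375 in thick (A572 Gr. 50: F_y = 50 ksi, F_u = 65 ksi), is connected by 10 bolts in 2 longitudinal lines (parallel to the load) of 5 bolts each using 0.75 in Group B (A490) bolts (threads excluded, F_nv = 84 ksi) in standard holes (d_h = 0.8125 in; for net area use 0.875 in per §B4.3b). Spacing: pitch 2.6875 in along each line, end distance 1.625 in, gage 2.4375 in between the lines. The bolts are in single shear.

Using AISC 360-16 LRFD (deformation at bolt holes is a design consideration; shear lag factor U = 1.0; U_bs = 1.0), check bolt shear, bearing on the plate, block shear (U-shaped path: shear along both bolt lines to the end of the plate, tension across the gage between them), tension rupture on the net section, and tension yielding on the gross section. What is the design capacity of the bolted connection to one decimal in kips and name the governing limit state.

69.7 kips (net-section rupture governs)

Bolt shear: A_b = π(0.75)²/4 = 0.44179 in². φR_n = 0.75 × 84 × 0.44179 × 10 × 1 = 278.3 kips.
Bearing (0.375 in plate, F_u = 65 ksi): end bolts L_c = 1.625 − 0.8125/2 = 1.21875, R_n = min(1.2×1.21875×0.375×65, 2.4×0.75×0.375×65) = 35.648 kips/bolt; interior L_c = 2.6875 − 0.8125 = 1.875, R_n = 43.875 kips/bolt. φR_n = 0.75 × (2×35.648 + 8×43.875) = 316.7 kips.
Block shear: shear path 2×[1.625+4×2.6875] = 2×12.375 in, A_gv = 9.2813, A_nv = 2×(12.375 − 4.5×0.875)×0.375 = 6.3281 in²; tension across gage: (2.4375 − 1×0.875)×0.375 = 0.58594 in². R_n = min(0.6×65×6.3281, 0.6×50×9.2813) + 1.0×65×0.58594 = min(246.8, 278.44) + 38.086 = 284.89 kips. φR_n = 0.75 × 284.89 = 213.7 kips.
Tension rupture (net): A_n = (5.5625 − 2×0.875)×0.375 = 1.4297 in² (U = 1.0, A_e = A_n). φR_n = 0.75 × 65 × 1.4297 = 69.7 kips.
Tension yield (gross): A_g = 5.5625×0.375 = 2.0859 in². φR_n = 0.90 × 50 × 2.0859 = 93.9 kips.
Governing: min(278.3, 316.7, 213.7, 69.7, 93.9) = 69.7 kips → net-section rupture.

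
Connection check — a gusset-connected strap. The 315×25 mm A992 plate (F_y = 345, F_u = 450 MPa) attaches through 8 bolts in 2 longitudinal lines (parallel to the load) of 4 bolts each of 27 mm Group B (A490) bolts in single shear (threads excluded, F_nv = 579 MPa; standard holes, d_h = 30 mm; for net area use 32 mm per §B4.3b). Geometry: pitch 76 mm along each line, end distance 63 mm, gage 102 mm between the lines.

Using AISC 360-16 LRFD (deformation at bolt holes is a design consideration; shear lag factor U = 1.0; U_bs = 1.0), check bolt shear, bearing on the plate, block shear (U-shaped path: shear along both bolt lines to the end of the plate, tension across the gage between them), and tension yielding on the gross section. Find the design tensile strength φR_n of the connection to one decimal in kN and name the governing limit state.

1989.1 kN (bolt shear governs)

Bolt shear: A_b = π(27)²/4 = 572.56 mm². φR_n = 0.75 × 579 × 572.56 × 8 × 1 = 1989.1 kN.
Bearing (25 mm plate, F_u = 450 MPa): end bolts L_c = 63 − 30/2 = 48, R_n = min(1.2×48×25×450, 2.4×27×25×450) = 648 kN/bolt; interior L_c = 76 − 30 = 46, R_n = 621 kN/bolt. φR_n = 0.75 × (2×648 + 6×621) = 3766.5 kN.
Block shear: shear path 2×[63+3×76] = 2×291 mm, A_gv = 14550, A_nv = 2×(291 − 3.5×32)×25 = 8950 mm²; tension across gage: (102 − 1×32)×25 = 1750 mm². R_n = min(0.6×450×8950, 0.6×345×14550) + 1.0×450×1750 = min(2416.5, 3011.9) + 787.5 = 3204 kN. φR_n = 0.75 × 3204 = 2403.0 kN.
Tension yield (gross): A_g = 315×25 = 7875 mm². φR_n = 0.90 × 345 × 7875 = 2445.2 kN.
Governing: min(1989.1, 3766.5, 2403.0, 2445.2) = 1989.1 kN → bolt shear.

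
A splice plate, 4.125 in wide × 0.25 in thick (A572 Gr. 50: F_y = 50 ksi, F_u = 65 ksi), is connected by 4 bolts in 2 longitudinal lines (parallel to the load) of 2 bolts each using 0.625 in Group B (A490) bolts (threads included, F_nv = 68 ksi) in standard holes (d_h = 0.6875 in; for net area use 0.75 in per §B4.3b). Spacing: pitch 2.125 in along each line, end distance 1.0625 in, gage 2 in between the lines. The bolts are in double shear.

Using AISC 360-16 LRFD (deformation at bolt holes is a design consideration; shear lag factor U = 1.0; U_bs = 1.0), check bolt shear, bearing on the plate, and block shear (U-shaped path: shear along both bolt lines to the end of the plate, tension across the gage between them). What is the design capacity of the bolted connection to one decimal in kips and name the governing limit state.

Bolt shear: A_b = π(0.625)²/4 = 0.3068 in². φR_n = 0.75 × 68 × 0.3068 × 4 × 2 = 125.2 kips.
Bearing (0.25 in plate, F_u = 65 ksi): end bolts L_c = 1.0625 − 0.6875/2 = 0.71875, R_n = min(1.2×0.71875×0.25×65, 2.4×0.625×0.25×65) = 14.016 kips/bolt; interior L_c = 2.125 − 0.6875 = 1.4375, R_n = 24.375 kips/bolt. φR_n = 0.75 × (2×14.016 + 2×24.375) = 57.6 kips.
Block shear: shear path 2×[1.0625+1×2.125] = 2×3.1875 in, A_gv = 1.5938, A_nv = 2×(3.1875 − 1.5×0.75)×0.25 = 1.0313 in²; tension across gage: (2 − 1×0.75)×0.25 = 0.3125 in². R_n = min(0.6×65×1.0313, 0.6×50×1.5938) + 1.0×65×0.3125 = min(40.221, 47.814) + 20.313 = 60.534 kips. φR_n = 0.75 × 60.534 = 45.4 kips.
Governing: min(125.2, 57.6, 45.4) = 45.4 kips → block shear.

45.4 kips (block shear governs)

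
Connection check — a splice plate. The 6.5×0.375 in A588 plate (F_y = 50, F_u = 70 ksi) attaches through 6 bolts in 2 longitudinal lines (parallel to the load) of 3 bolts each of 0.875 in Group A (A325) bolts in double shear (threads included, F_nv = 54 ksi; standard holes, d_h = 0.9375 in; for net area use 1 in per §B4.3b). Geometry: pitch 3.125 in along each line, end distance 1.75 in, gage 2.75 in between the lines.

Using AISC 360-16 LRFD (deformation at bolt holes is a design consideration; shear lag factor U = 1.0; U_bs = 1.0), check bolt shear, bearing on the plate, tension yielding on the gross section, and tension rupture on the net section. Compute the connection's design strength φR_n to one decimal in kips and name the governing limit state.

88.6 kips (net-section rupture governs)

Bolt shear: A_b = π(0.875)²/4 = 0.60132 in². φR_n = 0.75 × 54 × 0.60132 × 6 × 2 = 292.2 kips.
Bearing (0.375 in plate, F_u = 70 ksi): end bolts L_c = 1.75 − 0.9375/2 = 1.28125, R_n = min(1.2×1.28125×0.375×70, 2.4×0.875×0.375×70) = 40.359 kips/bolt; interior L_c = 3.125 − 0.9375 = 2.1875, R_n = 55.125 kips/bolt. φR_n = 0.75 × (2×40.359 + 4×55.125) = 225.9 kips.
Tension yield (gross): A_g = 6.5×0.375 = 2.4375 in². φR_n = 0.90 × 50 × 2.4375 = 109.7 kips.
Tension rupture (net): A_n = (6.5 − 2×1)×0.375 = 1.6875 in² (U = 1.0, A_e = A_n). φR_n = 0.75 × 70 × 1.6875 = 88.6 kips.
Governing: min(292.2, 225.9, 109.7, 88.6) = 88.6 kips → net-section rupture.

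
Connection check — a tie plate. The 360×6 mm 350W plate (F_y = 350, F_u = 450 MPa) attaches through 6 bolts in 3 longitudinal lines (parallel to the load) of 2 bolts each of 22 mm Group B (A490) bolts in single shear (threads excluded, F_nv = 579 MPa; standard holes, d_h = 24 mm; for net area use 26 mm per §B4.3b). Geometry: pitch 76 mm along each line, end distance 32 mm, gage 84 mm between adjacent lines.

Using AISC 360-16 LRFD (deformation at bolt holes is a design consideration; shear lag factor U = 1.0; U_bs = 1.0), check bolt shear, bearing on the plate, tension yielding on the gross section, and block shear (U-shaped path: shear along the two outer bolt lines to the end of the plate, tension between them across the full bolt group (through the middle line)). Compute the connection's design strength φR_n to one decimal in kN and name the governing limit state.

402.6 kN (block shear governs)

Bolt shear: A_b = π(22)²/4 = 380.13 mm². φR_n = 0.75 × 579 × 380.13 × 6 × 1 = 990.4 kN.
Bearing (6 mm plate, F_u = 450 MPa): end bolts L_c = 32 − 24/2 = 20, R_n = min(1.2×20×6×450, 2.4×22×6×450) = 64.8 kN/bolt; interior L_c = 76 − 24 = 52, R_n = 142.56 kN/bolt. φR_n = 0.75 × (3×64.8 + 3×142.56) = 466.6 kN.
Tension yield (gross): A_g = 360×6 = 2160 mm². φR_n = 0.90 × 350 × 2160 = 680.4 kN.
Block shear: shear path 2×[32+1×76] = 2×108 mm, A_gv = 1296, A_nv = 2×(108 − 1.5×26)×6 = 828 mm²; tension across gage: (168 − 2×26)×6 = 696 mm². R_n = min(0.6×450×828, 0.6×350×1296) + 1.0×450×696 = min(223.56, 272.16) + 313.2 = 536.76 kN. φR_n = 0.75 × 536.76 = 402.6 kN.
Governing: min(990.4, 466.6, 680.4, 402.6) = 402.6 kN → block shear.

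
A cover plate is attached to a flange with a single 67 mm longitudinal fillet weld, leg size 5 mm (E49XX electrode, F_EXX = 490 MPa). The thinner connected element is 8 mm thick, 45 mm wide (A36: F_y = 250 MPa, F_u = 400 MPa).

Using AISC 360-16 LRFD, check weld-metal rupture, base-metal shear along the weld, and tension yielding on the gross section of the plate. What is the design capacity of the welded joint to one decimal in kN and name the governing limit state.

Weld metal: throat = 0.707×5 = 3.535 mm, L = 67 mm. φR_n = 0.75 × 0.6 × 490 × 3.535 × 67 = 52.2 kN.
Base metal shear (8 mm plate): yield φR_n = 1.0×0.6×250×8×67 = 80.4 kN; rupture φR_n = 0.75×0.6×400×8×67 = 96.5 kN; take 80.4 kN (yield).
Tension yield (gross): A_g = 45×8 = 360 mm². φR_n = 0.90 × 250 × 360 = 81.0 kN.
Governing: min(52.2, 80.4, 81.0) = 52.2 kN → weld metal.

52.2 kN (weld metal governs)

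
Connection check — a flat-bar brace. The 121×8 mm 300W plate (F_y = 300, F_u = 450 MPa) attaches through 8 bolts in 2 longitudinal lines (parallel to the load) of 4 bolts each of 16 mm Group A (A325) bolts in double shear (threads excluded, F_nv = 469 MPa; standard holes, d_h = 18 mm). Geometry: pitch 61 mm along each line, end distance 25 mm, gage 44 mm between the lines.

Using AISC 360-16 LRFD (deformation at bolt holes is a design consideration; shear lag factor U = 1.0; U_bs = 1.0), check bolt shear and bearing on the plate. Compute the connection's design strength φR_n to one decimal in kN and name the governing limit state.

Bolt shear: A_b = π(16)²/4 = 201.06 mm². φR_n = 0.75 × 469 × 201.06 × 8 × 2 = 1131.6 kN.
Bearing (8 mm plate, F_u = 450 MPa): end bolts L_c = 25 − 18/2 = 16, R_n = min(1.2×16×8×450, 2.4×16×8×450) = 69.12 kN/bolt; interior L_c = 61 − 18 = 43, R_n = 138.24 kN/bolt. φR_n = 0.75 × (2×69.12 + 6×138.24) = 725.8 kN.
Governing: min(1131.6, 725.8) = 725.8 kN → bearing.

725.8 kN (bearing governs)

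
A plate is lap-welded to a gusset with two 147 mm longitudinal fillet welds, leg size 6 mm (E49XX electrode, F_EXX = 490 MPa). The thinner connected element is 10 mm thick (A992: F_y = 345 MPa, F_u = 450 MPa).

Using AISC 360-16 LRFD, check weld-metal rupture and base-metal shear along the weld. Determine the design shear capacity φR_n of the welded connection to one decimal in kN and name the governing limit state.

275.0 kN (weld metal governs)

Weld metal: throat = 0.707×6 = 4.242 mm, L = 2×147 = 294 mm. φR_n = 0.75 × 0.6 × 490 × 4.242 × 294 = 275.0 kN.
Base metal shear (10 mm plate): yield φR_n = 1.0×0.6×345×10×294 = 608.6 kN; rupture φR_n = 0.75×0.6×450×10×294 = 595.4 kN; take 595.4 kN (rupture).
Governing: min(275.0, 595.4) = 275.0 kN → weld metal.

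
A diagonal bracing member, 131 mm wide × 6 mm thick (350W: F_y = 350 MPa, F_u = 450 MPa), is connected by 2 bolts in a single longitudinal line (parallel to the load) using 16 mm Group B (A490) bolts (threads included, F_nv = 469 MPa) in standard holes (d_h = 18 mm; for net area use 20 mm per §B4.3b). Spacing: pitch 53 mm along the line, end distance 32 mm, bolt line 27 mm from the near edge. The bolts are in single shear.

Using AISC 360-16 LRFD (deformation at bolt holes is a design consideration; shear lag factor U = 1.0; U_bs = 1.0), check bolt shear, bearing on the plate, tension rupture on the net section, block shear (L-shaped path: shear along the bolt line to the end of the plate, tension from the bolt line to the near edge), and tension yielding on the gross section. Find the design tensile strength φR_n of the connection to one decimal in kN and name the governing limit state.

Bolt shear: A_b = π(16)²/4 = 201.06 mm². φR_n = 0.75 × 469 × 201.06 × 2 × 1 = 141.4 kN.
Bearing (6 mm plate, F_u = 450 MPa): end bolts L_c = 32 − 18/2 = 23, R_n = min(1.2×23×6×450, 2.4×16×6×450) = 74.52 kN/bolt; interior L_c = 53 − 18 = 35, R_n = 103.68 kN/bolt. φR_n = 0.75 × (1×74.52 + 1×103.68) = 133.7 kN.
Tension rupture (net): A_n = (131 − 1×20)×6 = 666 mm² (U = 1.0, A_e = A_n). φR_n = 0.75 × 450 × 666 = 224.8 kN.
Block shear: shear path 1×[32+1×53] = 1×85 mm, A_gv = 510, A_nv = 1×(85 − 1.5×20)×6 = 330 mm²; tension to near edge: (27 − 0.5×20)×6 = 102 mm². R_n = min(0.6×450×330, 0.6×350×510) + 1.0×450×102 = min(89.1, 107.1) + 45.9 = 135 kN. φR_n = 0.75 × 135 = 101.3 kN.
Tension yield (gross): A_g = 131×6 = 786 mm². φR_n = 0.90 × 350 × 786 = 247.6 kN.
Governing: min(141.4, 133.7, 224.8, 101.3, 247.6) = 101.3 kN → block shear.

101.3 kN (block shear governs)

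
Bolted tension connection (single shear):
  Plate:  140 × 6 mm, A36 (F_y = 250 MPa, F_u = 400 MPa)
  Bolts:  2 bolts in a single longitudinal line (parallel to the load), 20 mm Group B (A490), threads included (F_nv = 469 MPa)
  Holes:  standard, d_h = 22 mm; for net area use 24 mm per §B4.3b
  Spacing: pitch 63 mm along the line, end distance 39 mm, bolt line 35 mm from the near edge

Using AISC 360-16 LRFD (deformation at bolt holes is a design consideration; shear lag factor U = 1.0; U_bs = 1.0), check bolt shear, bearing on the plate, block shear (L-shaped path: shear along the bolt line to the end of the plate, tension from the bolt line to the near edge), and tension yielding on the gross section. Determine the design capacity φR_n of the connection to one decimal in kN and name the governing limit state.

Bolt shear: A_b = π(20)²/4 = 314.16 mm². φR_n = 0.75 × 469 × 314.16 × 2 × 1 = 221.0 kN.
Bearing (6 mm plate, F_u = 400 MPa): end bolts L_c = 39 − 22/2 = 28, R_n = min(1.2×28×6×400, 2.4×20×6×400) = 80.64 kN/bolt; interior L_c = 63 − 22 = 41, R_n = 115.2 kN/bolt. φR_n = 0.75 × (1×80.64 + 1×115.2) = 146.9 kN.
Block shear: shear path 1×[39+1×63] = 1×102 mm, A_gv = 612, A_nv = 1×(102 − 1.5×24)×6 = 396 mm²; tension to near edge: (35 − 0.5×24)×6 = 138 mm². R_n = min(0.6×400×396, 0.6×250×612) + 1.0×400×138 = min(95.04, 91.8) + 55.2 = 147 kN. φR_n = 0.75 × 147 = 110.3 kN.
Tension yield (gross): A_g = 140×6 = 840 mm². φR_n = 0.90 × 250 × 840 = 189.0 kN.
Governing: min(221.0, 146.9, 110.3, 189.0) = 110.3 kN → block shear.

110.3 kN (block shear governs)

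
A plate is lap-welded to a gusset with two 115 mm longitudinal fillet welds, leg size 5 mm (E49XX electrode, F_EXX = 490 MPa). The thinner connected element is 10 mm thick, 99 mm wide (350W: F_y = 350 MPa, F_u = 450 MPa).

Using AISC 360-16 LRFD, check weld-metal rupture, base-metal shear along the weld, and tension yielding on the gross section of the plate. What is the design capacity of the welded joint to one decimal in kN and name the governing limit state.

Weld metal: throat = 0.707×5 = 3.535 mm, L = 2×115 = 230 mm. φR_n = 0.75 × 0.6 × 490 × 3.535 × 230 = 179.3 kN.
Base metal shear (10 mm plate): yield φR_n = 1.0×0.6×350×10×230 = 483.0 kN; rupture φR_n = 0.75×0.6×450×10×230 = 465.8 kN; take 465.8 kN (rupture).
Tension yield (gross): A_g = 99×10 = 990 mm². φR_n = 0.90 × 350 × 990 = 311.9 kN.
Governing: min(179.3, 465.8, 311.9) = 179.3 kN → weld metal.

179.3 kN (weld metal governs)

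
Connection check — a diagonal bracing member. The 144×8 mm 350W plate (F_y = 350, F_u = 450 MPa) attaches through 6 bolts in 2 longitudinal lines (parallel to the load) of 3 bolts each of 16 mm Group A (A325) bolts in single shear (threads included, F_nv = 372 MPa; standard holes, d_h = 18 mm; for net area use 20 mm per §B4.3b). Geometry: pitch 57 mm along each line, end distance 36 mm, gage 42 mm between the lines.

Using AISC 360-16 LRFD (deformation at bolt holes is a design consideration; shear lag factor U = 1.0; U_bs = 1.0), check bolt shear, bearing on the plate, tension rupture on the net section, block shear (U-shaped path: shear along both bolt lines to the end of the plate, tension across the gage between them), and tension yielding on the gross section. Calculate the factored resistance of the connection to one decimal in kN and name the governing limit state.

Bolt shear: A_b = π(16)²/4 = 201.06 mm². φR_n = 0.75 × 372 × 201.06 × 6 × 1 = 336.6 kN.
Bearing (8 mm plate, F_u = 450 MPa): end bolts L_c = 36 − 18/2 = 27, R_n = min(1.2×27×8×450, 2.4×16×8×450) = 116.64 kN/bolt; interior L_c = 57 − 18 = 39, R_n = 138.24 kN/bolt. φR_n = 0.75 × (2×116.64 + 4×138.24) = 589.7 kN.
Tension rupture (net): A_n = (144 − 2×20)×8 = 832 mm² (U = 1.0, A_e = A_n). φR_n = 0.75 × 450 × 832 = 280.8 kN.
Block shear: shear path 2×[36+2×57] = 2×150 mm, A_gv = 2400, A_nv = 2×(150 − 2.5×20)×8 = 1600 mm²; tension across gage: (42 − 1×20)×8 = 176 mm². R_n = min(0.6×450×1600, 0.6×350×2400) + 1.0×450×176 = min(432, 504) + 79.2 = 511.2 kN. φR_n = 0.75 × 511.2 = 383.4 kN.
Tension yield (gross): A_g = 144×8 = 1152 mm². φR_n = 0.90 × 350 × 1152 = 362.9 kN.
Governing: min(336.6, 589.7, 280.8, 383.4, 362.9) = 280.8 kN → net-section rupture.

280.8 kN (net-section rupture governs)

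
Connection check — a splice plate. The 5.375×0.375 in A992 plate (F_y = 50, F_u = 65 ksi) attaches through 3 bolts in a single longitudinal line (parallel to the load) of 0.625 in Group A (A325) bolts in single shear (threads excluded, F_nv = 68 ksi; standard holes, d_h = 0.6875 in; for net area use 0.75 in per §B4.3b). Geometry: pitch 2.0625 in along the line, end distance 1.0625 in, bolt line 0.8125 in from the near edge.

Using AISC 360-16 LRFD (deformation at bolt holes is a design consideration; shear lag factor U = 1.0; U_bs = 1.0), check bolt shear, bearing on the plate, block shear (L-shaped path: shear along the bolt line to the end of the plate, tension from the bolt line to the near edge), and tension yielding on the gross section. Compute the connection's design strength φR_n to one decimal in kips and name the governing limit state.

Bolt shear: A_b = π(0.625)²/4 = 0.3068 in². φR_n = 0.75 × 68 × 0.3068 × 3 × 1 = 46.9 kips.
Bearing (0.375 in plate, F_u = 65 ksi): end bolts L_c = 1.0625 − 0.6875/2 = 0.71875, R_n = min(1.2×0.71875×0.375×65, 2.4×0.625×0.375×65) = 21.023 kips/bolt; interior L_c = 2.0625 − 0.6875 = 1.375, R_n = 36.563 kips/bolt. φR_n = 0.75 × (1×21.023 + 2×36.563) = 70.6 kips.
Block shear: shear path 1×[1.0625+2×2.0625] = 1×5.1875 in, A_gv = 1.9453, A_nv = 1×(5.1875 − 2.5×0.75)×0.375 = 1.2422 in²; tension to near edge: (0.8125 − 0.5×0.75)×0.375 = 0.16406 in². R_n = min(0.6×65×1.2422, 0.6×50×1.9453) + 1.0×65×0.16406 = min(48.446, 58.359) + 10.664 = 59.11 kips. φR_n = 0.75 × 59.11 = 44.3 kips.
Tension yield (gross): A_g = 5.375×0.375 = 2.0156 in². φR_n = 0.90 × 50 × 2.0156 = 90.7 kips.
Governing: min(46.9, 70.6, 44.3, 90.7) = 44.3 kips → block shear.

44.3 kips (block shear governs)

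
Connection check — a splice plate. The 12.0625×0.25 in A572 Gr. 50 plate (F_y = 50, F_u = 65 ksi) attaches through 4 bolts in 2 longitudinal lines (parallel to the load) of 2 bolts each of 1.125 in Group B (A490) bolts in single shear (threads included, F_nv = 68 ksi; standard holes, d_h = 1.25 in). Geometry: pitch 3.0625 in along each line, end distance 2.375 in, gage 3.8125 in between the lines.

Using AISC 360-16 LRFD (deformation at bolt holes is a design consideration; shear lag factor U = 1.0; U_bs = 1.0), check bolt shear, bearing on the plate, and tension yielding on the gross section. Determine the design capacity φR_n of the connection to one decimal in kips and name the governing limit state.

Bolt shear: A_b = π(1.125)²/4 = 0.99402 in². φR_n = 0.75 × 68 × 0.99402 × 4 × 1 = 202.8 kips.
Bearing (0.25 in plate, F_u = 65 ksi): end bolts L_c = 2.375 − 1.25/2 = 1.75, R_n = min(1.2×1.75×0.25×65, 2.4×1.125×0.25×65) = 34.125 kips/bolt; interior L_c = 3.0625 − 1.25 = 1.8125, R_n = 35.344 kips/bolt. φR_n = 0.75 × (2×34.125 + 2×35.344) = 104.2 kips.
Tension yield (gross): A_g = 12.0625×0.25 = 3.0156 in². φR_n = 0.90 × 50 × 3.0156 = 135.7 kips.
Governing: min(202.8, 104.2, 135.7) = 104.2 kips → bearing.

104.2 kips (bearing governs)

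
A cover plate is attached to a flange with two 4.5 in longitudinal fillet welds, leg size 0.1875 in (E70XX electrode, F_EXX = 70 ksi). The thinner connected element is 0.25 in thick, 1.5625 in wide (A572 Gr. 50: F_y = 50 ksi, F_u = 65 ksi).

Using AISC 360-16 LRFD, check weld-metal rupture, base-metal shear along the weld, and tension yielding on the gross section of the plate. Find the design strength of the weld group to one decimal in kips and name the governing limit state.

17.6 kips (gross-section yield governs)

Weld metal: throat = 0.707×0.1875 = 0.13256 in, L = 2×4.5 = 9 in. φR_n = 0.75 × 0.6 × 70 × 0.13256 × 9 = 37.6 kips.
Base metal shear (0.25 in plate): yield φR_n = 1.0×0.6×50×0.25×9 = 67.5 kips; rupture φR_n = 0.75×0.6×65×0.25×9 = 65.8 kips; take 65.8 kips (rupture).
Tension yield (gross): A_g = 1.5625×0.25 = 0.39063 in². φR_n = 0.90 × 50 × 0.39063 = 17.6 kips.
Governing: min(37.6, 65.8, 17.6) = 17.6 kips → gross-section yield.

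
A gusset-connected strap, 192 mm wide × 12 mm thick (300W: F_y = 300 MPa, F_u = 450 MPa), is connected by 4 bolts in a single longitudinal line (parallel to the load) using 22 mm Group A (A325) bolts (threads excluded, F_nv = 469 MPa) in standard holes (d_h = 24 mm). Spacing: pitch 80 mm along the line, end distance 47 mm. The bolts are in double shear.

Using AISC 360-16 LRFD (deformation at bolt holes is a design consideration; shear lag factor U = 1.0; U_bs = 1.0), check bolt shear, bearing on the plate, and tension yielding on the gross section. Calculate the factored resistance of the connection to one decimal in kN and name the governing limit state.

622.1 kN (gross-section yield governs)

Bolt shear: A_b = π(22)²/4 = 380.13 mm². φR_n = 0.75 × 469 × 380.13 × 4 × 2 = 1069.7 kN.
Bearing (12 mm plate, F_u = 450 MPa): end bolts L_c = 47 − 24/2 = 35, R_n = min(1.2×35×12×450, 2.4×22×12×450) = 226.8 kN/bolt; interior L_c = 80 − 24 = 56, R_n = 285.12 kN/bolt. φR_n = 0.75 × (1×226.8 + 3×285.12) = 811.6 kN.
Tension yield (gross): A_g = 192×12 = 2304 mm². φR_n = 0.90 × 300 × 2304 = 622.1 kN.
Governing: min(1069.7, 811.6, 622.1) = 622.1 kN → gross-section yield.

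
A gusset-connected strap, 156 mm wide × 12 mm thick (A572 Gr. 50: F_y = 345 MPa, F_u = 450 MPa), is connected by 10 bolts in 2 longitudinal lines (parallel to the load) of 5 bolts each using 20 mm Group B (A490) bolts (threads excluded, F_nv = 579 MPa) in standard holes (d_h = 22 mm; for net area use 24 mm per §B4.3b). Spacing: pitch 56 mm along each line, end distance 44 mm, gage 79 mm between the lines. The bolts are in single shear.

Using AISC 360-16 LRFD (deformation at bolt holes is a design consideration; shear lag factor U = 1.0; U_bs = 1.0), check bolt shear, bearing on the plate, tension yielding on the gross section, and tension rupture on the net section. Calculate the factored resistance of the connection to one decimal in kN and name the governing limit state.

Bolt shear: A_b = π(20)²/4 = 314.16 mm². φR_n = 0.75 × 579 × 314.16 × 10 × 1 = 1364.2 kN.
Bearing (12 mm plate, F_u = 450 MPa): end bolts L_c = 44 − 22/2 = 33, R_n = min(1.2×33×12×450, 2.4×20×12×450) = 213.84 kN/bolt; interior L_c = 56 − 22 = 34, R_n = 220.32 kN/bolt. φR_n = 0.75 × (2×213.84 + 8×220.32) = 1642.7 kN.
Tension yield (gross): A_g = 156×12 = 1872 mm². φR_n = 0.90 × 345 × 1872 = 581.3 kN.
Tension rupture (net): A_n = (156 − 2×24)×12 = 1296 mm² (U = 1.0, A_e = A_n). φR_n = 0.75 × 450 × 1296 = 437.4 kN.
Governing: min(1364.2, 1642.7, 581.3, 437.4) = 437.4 kN → net-section rupture.

437.4 kN (net-section rupture governs)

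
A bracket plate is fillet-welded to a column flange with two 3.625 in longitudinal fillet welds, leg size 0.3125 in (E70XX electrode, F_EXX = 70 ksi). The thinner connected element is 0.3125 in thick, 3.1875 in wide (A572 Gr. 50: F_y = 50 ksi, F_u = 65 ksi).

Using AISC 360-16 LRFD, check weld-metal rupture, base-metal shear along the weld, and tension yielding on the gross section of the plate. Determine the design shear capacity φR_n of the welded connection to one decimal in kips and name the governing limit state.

44.8 kips (gross-section yield governs)

Weld metal: throat = 0.707×0.3125 = 0.22094 in, L = 2×3.625 = 7.25 in. φR_n = 0.75 × 0.6 × 70 × 0.22094 × 7.25 = 50.5 kips.
Base metal shear (0.3125 in plate): yield φR_n = 1.0×0.6×50×0.3125×7.25 = 68.0 kips; rupture φR_n = 0.75×0.6×65×0.3125×7.25 = 66.3 kips; take 66.3 kips (rupture).
Tension yield (gross): A_g = 3.1875×0.3125 = 0.99609 in². φR_n = 0.90 × 50 × 0.99609 = 44.8 kips.
Governing: min(50.5, 66.3, 44.8) = 44.8 kips → gross-section yield.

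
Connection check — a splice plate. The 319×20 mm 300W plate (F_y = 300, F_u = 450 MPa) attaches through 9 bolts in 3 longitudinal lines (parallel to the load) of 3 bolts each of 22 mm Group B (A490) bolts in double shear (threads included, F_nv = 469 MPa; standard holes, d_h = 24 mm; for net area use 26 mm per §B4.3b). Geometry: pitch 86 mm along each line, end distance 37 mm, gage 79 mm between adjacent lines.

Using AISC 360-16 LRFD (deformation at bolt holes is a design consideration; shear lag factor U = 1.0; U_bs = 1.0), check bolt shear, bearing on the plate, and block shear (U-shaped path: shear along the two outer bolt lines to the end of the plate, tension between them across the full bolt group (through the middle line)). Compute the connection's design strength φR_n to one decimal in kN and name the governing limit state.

1844.1 kN (block shear governs)

Bolt shear: A_b = π(22)²/4 = 380.13 mm². φR_n = 0.75 × 469 × 380.13 × 9 × 2 = 2406.8 kN.
Bearing (20 mm plate, F_u = 450 MPa): end bolts L_c = 37 − 24/2 = 25, R_n = min(1.2×25×20×450, 2.4×22×20×450) = 270 kN/bolt; interior L_c = 86 − 24 = 62, R_n = 475.2 kN/bolt. φR_n = 0.75 × (3×270 + 6×475.2) = 2745.9 kN.
Block shear: shear path 2×[37+2×86] = 2×209 mm, A_gv = 8360, A_nv = 2×(209 − 2.5×26)×20 = 5760 mm²; tension across gage: (158 − 2×26)×20 = 2120 mm². R_n = min(0.6×450×5760, 0.6×300×8360) + 1.0×450×2120 = min(1555.2, 1504.8) + 954 = 2458.8 kN. φR_n = 0.75 × 2458.8 = 1844.1 kN.
Governing: min(2406.8, 2745.9, 1844.1) = 1844.1 kN → block shear.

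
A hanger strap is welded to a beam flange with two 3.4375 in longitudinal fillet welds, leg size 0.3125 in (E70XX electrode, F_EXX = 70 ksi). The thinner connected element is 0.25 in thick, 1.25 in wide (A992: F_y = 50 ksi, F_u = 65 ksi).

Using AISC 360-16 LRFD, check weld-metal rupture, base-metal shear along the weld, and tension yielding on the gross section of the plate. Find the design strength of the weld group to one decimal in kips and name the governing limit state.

14.1 kips (gross-section yield governs)

Weld metal: throat = 0.707×0.3125 = 0.22094 in, L = 2×3.4375 = 6.875 in. φR_n = 0.75 × 0.6 × 70 × 0.22094 × 6.875 = 47.8 kips.
Base metal shear (0.25 in plate): yield φR_n = 1.0×0.6×50×0.25×6.875 = 51.6 kips; rupture φR_n = 0.75×0.6×65×0.25×6.875 = 50.3 kips; take 50.3 kips (rupture).
Tension yield (gross): A_g = 1.25×0.25 = 0.3125 in². φR_n = 0.90 × 50 × 0.3125 = 14.1 kips.
Governing: min(47.8, 50.3, 14.1) = 14.1 kips → gross-section yield.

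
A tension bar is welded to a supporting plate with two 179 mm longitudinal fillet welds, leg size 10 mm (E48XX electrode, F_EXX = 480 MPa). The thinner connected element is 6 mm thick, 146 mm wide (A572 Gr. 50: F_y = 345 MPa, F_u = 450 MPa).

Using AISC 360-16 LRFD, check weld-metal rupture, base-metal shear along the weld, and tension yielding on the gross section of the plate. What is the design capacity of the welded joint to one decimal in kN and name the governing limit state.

Weld metal: throat = 0.707×10 = 7.07 mm, L = 2×179 = 358 mm. φR_n = 0.75 × 0.6 × 480 × 7.07 × 358 = 546.7 kN.
Base metal shear (6 mm plate): yield φR_n = 1.0×0.6×345×6×358 = 444.6 kN; rupture φR_n = 0.75×0.6×450×6×358 = 435.0 kN; take 435.0 kN (rupture).
Tension yield (gross): A_g = 146×6 = 876 mm². φR_n = 0.90 × 345 × 876 = 272.0 kN.
Governing: min(546.7, 435.0, 272.0) = 272.0 kN → gross-section yield.

272.0 kN (gross-section yield governs)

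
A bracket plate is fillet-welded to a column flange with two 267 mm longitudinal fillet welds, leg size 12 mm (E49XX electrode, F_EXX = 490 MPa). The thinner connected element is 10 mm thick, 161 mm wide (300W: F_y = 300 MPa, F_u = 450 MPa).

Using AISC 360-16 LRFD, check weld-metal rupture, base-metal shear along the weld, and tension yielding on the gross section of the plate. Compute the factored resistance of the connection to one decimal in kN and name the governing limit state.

Weld metal: throat = 0.707×12 = 8.484 mm, L = 2×267 = 534 mm. φR_n = 0.75 × 0.6 × 490 × 8.484 × 534 = 999.0 kN.
Base metal shear (10 mm plate): yield φR_n = 1.0×0.6×300×10×534 = 961.2 kN; rupture φR_n = 0.75×0.6×450×10×534 = 1081.4 kN; take 961.2 kN (yield).
Tension yield (gross): A_g = 161×10 = 1610 mm². φR_n = 0.90 × 300 × 1610 = 434.7 kN.
Governing: min(999.0, 961.2, 434.7) = 434.7 kN → gross-section yield.

434.7 kN (gross-section yield governs)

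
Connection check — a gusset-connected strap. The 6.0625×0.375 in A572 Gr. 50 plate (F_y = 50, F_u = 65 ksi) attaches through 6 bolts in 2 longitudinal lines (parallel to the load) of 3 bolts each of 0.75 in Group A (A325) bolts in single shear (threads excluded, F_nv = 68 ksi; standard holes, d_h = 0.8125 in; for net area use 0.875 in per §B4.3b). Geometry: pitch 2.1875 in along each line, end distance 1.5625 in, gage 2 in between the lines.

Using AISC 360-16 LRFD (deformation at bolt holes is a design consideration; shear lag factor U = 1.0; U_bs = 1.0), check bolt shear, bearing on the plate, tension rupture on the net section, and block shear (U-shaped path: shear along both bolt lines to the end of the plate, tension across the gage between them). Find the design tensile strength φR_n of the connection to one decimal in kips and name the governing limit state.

78.8 kips (net-section rupture governs)

Bolt shear: A_b = π(0.75)²/4 = 0.44179 in². φR_n = 0.75 × 68 × 0.44179 × 6 × 1 = 135.2 kips.
Bearing (0.375 in plate, F_u = 65 ksi): end bolts L_c = 1.5625 − 0.8125/2 = 1.15625, R_n = min(1.2×1.15625×0.375×65, 2.4×0.75×0.375×65) = 33.82 kips/bolt; interior L_c = 2.1875 − 0.8125 = 1.375, R_n = 40.219 kips/bolt. φR_n = 0.75 × (2×33.82 + 4×40.219) = 171.4 kips.
Tension rupture (net): A_n = (6.0625 − 2×0.875)×0.375 = 1.6172 in² (U = 1.0, A_e = A_n). φR_n = 0.75 × 65 × 1.6172 = 78.8 kips.
Block shear: shear path 2×[1.5625+2×2.1875] = 2×5.9375 in, A_gv = 4.4531, A_nv = 2×(5.9375 − 2.5×0.875)×0.375 = 2.8125 in²; tension across gage: (2 − 1×0.875)×0.375 = 0.42188 in². R_n = min(0.6×65×2.8125, 0.6×50×4.4531) + 1.0×65×0.42188 = min(109.69, 133.59) + 27.422 = 137.11 kips. φR_n = 0.75 × 137.11 = 102.8 kips.
Governing: min(135.2, 171.4, 78.8, 102.8) = 78.8 kips → net-section rupture.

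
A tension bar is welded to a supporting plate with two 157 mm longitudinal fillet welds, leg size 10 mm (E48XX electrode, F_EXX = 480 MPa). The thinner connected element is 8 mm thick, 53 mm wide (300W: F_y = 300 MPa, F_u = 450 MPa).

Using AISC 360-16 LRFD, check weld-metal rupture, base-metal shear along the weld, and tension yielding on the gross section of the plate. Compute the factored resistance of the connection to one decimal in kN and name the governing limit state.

Weld metal: throat = 0.707×10 = 7.07 mm, L = 2×157 = 314 mm. φR_n = 0.75 × 0.6 × 480 × 7.07 × 314 = 479.5 kN.
Base metal shear (8 mm plate): yield φR_n = 1.0×0.6×300×8×314 = 452.2 kN; rupture φR_n = 0.75×0.6×450×8×314 = 508.7 kN; take 452.2 kN (yield).
Tension yield (gross): A_g = 53×8 = 424 mm². φR_n = 0.90 × 300 × 424 = 114.5 kN.
Governing: min(479.5, 452.2, 114.5) = 114.5 kN → gross-section yield.

114.5 kN (gross-section yield governs)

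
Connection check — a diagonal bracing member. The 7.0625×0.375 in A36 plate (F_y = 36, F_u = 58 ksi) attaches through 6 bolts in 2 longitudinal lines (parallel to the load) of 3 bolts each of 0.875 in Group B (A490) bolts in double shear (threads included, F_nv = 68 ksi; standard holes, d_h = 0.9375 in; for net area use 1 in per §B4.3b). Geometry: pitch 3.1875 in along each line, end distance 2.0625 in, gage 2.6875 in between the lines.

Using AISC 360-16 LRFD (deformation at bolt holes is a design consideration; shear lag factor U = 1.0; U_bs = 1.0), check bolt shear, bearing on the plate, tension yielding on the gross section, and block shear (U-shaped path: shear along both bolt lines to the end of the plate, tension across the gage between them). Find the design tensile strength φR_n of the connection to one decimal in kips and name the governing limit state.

Bolt shear: A_b = π(0.875)²/4 = 0.60132 in². φR_n = 0.75 × 68 × 0.60132 × 6 × 2 = 368.0 kips.
Bearing (0.375 in plate, F_u = 58 ksi): end bolts L_c = 2.0625 − 0.9375/2 = 1.59375, R_n = min(1.2×1.59375×0.375×58, 2.4×0.875×0.375×58) = 41.597 kips/bolt; interior L_c = 3.1875 − 0.9375 = 2.25, R_n = 45.675 kips/bolt. φR_n = 0.75 × (2×41.597 + 4×45.675) = 199.4 kips.
Tension yield (gross): A_g = 7.0625×0.375 = 2.6484 in². φR_n = 0.90 × 36 × 2.6484 = 85.8 kips.
Block shear: shear path 2×[2.0625+2×3.1875] = 2×8.4375 in, A_gv = 6.3281, A_nv = 2×(8.4375 − 2.5×1)×0.375 = 4.4531 in²; tension across gage: (2.6875 − 1×1)×0.375 = 0.63281 in². R_n = min(0.6×58×4.4531, 0.6×36×6.3281) + 1.0×58×0.63281 = min(154.97, 136.69) + 36.703 = 173.39 kips. φR_n = 0.75 × 173.39 = 130.0 kips.
Governing: min(368.0, 199.4, 85.8, 130.0) = 85.8 kips → gross-section yield.

85.8 kips (gross-section yield governs)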